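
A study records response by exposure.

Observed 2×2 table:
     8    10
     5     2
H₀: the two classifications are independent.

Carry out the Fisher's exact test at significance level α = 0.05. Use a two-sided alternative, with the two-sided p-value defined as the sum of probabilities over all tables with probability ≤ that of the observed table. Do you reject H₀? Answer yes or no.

Margins: r₁=18, r₂=7, c₁=13, c₂=12, n=25
p_obs = C(18,8)·C(7,5)/C(25,13); sum pmf over tables with pmf ≤ p_obs
p-value (two-sided) = 0.37826
At α=0.05: p ≥ α → fail to reject H₀

reject H₀: no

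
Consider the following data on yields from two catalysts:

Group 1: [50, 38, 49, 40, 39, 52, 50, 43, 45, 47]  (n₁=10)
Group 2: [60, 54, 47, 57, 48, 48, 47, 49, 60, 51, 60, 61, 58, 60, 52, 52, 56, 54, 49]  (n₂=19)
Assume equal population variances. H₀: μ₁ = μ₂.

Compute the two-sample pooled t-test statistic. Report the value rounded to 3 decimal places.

x̄₁=45.300, s₁=5.078, n₁=10
x̄₂=53.842, s₂=5.047, n₂=19
s_p² = [9·5.078² + 18·5.047²]/27 = 25.5788
SE = √(s_p²·(1/10+1/19)) = 1.9759
t = (45.300−53.842)/1.9759 = -4.3232
df = 27

test statistic = -4.323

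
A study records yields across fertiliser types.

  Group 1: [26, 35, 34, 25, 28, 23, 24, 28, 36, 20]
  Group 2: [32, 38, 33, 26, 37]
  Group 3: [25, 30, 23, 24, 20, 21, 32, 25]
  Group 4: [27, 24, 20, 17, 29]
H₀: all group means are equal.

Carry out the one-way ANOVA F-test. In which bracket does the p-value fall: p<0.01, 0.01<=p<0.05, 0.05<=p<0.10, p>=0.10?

p-value bracket: 0.01<=p<0.05

Group means [27.90, 33.20, 25.00, 23.40], grand mean 27.214
SSB = Σnᵢ(x̄ᵢ−x̄)² = 295.814; SSW = ΣΣ(x−x̄ᵢ)² = 574.900
MSB = 295.814/3 = 98.6048; MSW = 574.900/24 = 23.9542
F = MSB/MSW = 4.1164
df = (3, 24)
p-value (upper-tail) = 0.01726
→ bracket: 0.01<=p<0.05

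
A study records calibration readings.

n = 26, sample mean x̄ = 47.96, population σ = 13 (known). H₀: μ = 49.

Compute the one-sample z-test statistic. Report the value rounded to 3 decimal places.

SE = σ/√n = 13/√26 = 2.5495
z = (x̄−μ₀)/SE = (47.96−49)/2.5495 = -0.4079

test statistic = -0.408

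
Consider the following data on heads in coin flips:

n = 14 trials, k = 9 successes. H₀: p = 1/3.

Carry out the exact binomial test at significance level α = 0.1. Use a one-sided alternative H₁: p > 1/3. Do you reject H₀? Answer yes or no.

reject H₀: yes

Exact binomial: n=14, k=9, p₀=1/3=0.3333
P(X≥9) from Σ C(n,i)·p₀^i·(1−p₀)^(n−i)
p-value (one-sided, H₁ greater) = 0.01743
At α=0.1: p < α → reject H₀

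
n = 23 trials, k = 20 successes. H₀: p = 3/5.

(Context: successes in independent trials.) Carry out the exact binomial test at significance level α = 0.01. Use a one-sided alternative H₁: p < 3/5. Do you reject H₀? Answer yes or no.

reject H₀: no

Exact binomial: n=23, k=20, p₀=3/5=0.6000
P(X≤20) from Σ C(n,i)·p₀^i·(1−p₀)^(n−i)
p-value (one-sided, H₁ less) = 0.99898
At α=0.01: p ≥ α → fail to reject H₀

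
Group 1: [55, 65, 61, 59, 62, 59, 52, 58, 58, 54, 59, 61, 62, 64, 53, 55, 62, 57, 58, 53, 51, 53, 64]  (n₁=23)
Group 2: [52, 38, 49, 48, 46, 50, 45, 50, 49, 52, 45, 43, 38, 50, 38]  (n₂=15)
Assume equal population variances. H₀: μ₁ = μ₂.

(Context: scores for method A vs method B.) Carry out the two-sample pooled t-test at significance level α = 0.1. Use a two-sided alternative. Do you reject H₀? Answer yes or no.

reject H₀: yes

x̄₁=58.043, s₁=4.183, n₁=23
x̄₂=46.200, s₂=4.960, n₂=15
s_p² = [22·4.183² + 14·4.960²]/36 = 20.2599
SE = √(s_p²·(1/23+1/15)) = 1.4938
t = (58.043−46.200)/1.4938 = 7.9283
df = 36
p-value (two-sided) = 0.00000
At α=0.1: p < α → reject H₀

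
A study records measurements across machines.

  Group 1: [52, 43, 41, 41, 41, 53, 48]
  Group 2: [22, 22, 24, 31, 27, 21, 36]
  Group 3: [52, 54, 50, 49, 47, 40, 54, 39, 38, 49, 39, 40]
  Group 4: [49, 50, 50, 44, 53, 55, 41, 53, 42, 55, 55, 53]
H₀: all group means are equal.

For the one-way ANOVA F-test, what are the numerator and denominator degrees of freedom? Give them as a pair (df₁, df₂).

k = 4 groups, N = 38 total
df = (k−1, N−k) = (4−1, 38−4) = (3, 34)

degrees of freedom = [3, 34]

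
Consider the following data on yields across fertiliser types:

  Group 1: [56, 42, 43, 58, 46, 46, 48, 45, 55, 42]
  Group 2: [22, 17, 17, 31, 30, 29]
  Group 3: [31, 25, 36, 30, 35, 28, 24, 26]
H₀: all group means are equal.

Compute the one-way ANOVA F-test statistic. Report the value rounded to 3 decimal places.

test statistic = 40.750

Group means [48.10, 24.33, 29.38], grand mean 35.917
SSB = Σnᵢ(x̄ᵢ−x̄)² = 2631.725; SSW = ΣΣ(x−x̄ᵢ)² = 678.108
MSB = 2631.725/2 = 1315.8625; MSW = 678.108/21 = 32.2909
F = MSB/MSW = 40.7503
df = (2, 21)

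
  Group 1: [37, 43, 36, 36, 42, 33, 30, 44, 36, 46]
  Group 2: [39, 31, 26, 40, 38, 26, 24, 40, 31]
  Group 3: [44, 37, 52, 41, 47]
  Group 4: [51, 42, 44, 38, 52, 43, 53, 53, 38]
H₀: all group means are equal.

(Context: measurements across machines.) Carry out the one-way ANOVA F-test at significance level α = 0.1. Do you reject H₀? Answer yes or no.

Group means [38.30, 32.78, 44.20, 46.00], grand mean 39.788
SSB = Σnᵢ(x̄ᵢ−x̄)² = 909.060; SSW = ΣΣ(x−x̄ᵢ)² = 1034.456
MSB = 909.060/3 = 303.0199; MSW = 1034.456/29 = 35.6709
F = MSB/MSW = 8.4949
df = (3, 29)
p-value (upper-tail) = 0.00033
At α=0.1: p < α → reject H₀

reject H₀: yes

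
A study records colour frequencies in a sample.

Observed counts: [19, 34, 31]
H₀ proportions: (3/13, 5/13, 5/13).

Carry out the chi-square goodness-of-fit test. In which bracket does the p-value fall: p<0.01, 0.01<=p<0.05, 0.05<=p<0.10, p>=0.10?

n = 84; E_i = n·p_i = [19.38, 32.31, 32.31]
χ² = (19−19.38)²/19.38 + (34−32.31)²/32.31 + (31−32.31)²/32.31 = 0.1492
df = 2
p-value (upper-tail) = 0.92811
→ bracket: p>=0.10

p-value bracket: p>=0.10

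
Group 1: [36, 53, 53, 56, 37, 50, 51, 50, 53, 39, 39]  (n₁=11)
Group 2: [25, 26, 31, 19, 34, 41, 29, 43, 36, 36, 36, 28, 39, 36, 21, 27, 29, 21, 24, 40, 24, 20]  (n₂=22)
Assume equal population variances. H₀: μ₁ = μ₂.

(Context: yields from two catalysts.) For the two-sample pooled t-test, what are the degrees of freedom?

degrees of freedom = 31

df = n₁ + n₂ − 2 = 11 + 22 − 2 = 31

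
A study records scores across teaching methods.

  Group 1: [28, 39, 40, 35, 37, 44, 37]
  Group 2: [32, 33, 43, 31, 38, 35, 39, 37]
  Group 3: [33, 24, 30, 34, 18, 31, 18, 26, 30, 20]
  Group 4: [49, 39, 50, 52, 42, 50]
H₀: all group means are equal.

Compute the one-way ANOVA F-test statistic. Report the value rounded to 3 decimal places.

test statistic = 20.143

Group means [37.14, 36.00, 26.40, 47.00], grand mean 35.290
SSB = Σnᵢ(x̄ᵢ−x̄)² = 1641.130; SSW = ΣΣ(x−x̄ᵢ)² = 733.257
MSB = 1641.130/3 = 547.0433; MSW = 733.257/27 = 27.1577
F = MSB/MSW = 20.1432
df = (3, 27)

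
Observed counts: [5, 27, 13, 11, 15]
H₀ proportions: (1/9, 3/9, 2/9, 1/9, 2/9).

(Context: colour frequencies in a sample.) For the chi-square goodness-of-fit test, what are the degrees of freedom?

df = k − 1 = 5 − 1 = 4

degrees of freedom = 4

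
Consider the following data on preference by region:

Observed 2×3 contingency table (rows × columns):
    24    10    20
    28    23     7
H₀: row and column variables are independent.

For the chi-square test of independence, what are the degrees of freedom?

degrees of freedom = 2

df = (r−1)(c−1) = (2−1)·(3−1) = 2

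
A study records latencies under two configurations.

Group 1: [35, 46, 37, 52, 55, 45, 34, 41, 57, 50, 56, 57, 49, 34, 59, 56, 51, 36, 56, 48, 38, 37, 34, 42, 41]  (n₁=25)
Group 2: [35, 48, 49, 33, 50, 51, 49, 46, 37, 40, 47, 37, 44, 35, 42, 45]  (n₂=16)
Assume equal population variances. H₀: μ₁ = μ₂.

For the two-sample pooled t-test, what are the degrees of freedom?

df = n₁ + n₂ − 2 = 25 + 16 − 2 = 39

degrees of freedom = 39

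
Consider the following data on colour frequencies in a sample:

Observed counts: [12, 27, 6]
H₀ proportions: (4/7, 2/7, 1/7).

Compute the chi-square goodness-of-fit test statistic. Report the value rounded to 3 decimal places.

n = 45; E_i = n·p_i = [25.71, 12.86, 6.43]
χ² = (12−25.71)²/25.71 + (27−12.86)²/12.86 + (6−6.43)²/6.43 = 22.9000
df = 2

test statistic = 22.900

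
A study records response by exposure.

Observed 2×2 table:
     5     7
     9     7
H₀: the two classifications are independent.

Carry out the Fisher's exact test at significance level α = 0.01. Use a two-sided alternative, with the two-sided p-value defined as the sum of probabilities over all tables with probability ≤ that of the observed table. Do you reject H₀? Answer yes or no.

Margins: r₁=12, r₂=16, c₁=14, c₂=14, n=28
p_obs = C(12,5)·C(16,9)/C(28,14); sum pmf over tables with pmf ≤ p_obs
p-value (two-sided) = 0.70357
At α=0.01: p ≥ α → fail to reject H₀

reject H₀: no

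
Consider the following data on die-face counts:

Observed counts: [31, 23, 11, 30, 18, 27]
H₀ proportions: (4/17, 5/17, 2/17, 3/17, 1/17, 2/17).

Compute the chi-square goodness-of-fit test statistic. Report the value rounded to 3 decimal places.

test statistic = 29.399

n = 140; E_i = n·p_i = [32.94, 41.18, 16.47, 24.71, 8.24, 16.47]
χ² = (31−32.94)²/32.94 + (23−41.18)²/41.18 + (11−16.47)²/16.47 + (30−24.71)²/24.71 + (18−8.24)²/8.24 + (27−16.47)²/16.47 = 29.3989
df = 5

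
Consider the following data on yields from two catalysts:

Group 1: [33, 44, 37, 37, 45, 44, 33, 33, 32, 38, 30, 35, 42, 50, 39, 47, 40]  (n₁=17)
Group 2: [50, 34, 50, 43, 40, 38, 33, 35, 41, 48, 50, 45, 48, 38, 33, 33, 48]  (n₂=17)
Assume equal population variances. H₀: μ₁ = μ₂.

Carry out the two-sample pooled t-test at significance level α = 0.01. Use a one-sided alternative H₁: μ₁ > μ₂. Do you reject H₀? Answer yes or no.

x̄₁=38.765, s₁=5.826, n₁=17
x̄₂=41.588, s₂=6.615, n₂=17
s_p² = [16·5.826² + 16·6.615²]/32 = 38.8493
SE = √(s_p²·(1/17+1/17)) = 2.1379
t = (38.765−41.588)/2.1379 = -1.3207
df = 32
p-value (one-sided, H₁ greater) = 0.90202
At α=0.01: p ≥ α → fail to reject H₀

reject H₀: no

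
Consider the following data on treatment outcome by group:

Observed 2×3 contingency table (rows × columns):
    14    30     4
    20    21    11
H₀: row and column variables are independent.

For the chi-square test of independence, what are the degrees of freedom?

df = (r−1)(c−1) = (2−1)·(3−1) = 2

degrees of freedom = 2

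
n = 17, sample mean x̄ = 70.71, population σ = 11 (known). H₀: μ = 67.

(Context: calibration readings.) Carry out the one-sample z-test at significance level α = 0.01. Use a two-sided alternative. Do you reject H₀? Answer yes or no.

SE = σ/√n = 11/√17 = 2.6679
z = (x̄−μ₀)/SE = (70.71−67)/2.6679 = 1.3906
p-value (two-sided) = 0.16434
At α=0.01: p ≥ α → fail to reject H₀

reject H₀: no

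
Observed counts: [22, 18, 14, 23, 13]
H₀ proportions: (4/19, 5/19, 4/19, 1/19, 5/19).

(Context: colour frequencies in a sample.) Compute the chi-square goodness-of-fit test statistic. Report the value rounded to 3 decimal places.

n = 90; E_i = n·p_i = [18.95, 23.68, 18.95, 4.74, 23.68]
χ² = (22−18.95)²/18.95 + (18−23.68)²/23.68 + (14−18.95)²/18.95 + (23−4.74)²/4.74 + (13−23.68)²/23.68 = 78.3822
df = 4

test statistic = 78.382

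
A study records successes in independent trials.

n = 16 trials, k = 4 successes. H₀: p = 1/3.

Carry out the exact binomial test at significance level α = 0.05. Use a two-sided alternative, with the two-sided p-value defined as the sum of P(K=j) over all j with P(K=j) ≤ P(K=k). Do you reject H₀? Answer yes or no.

Exact binomial: n=16, k=4, p₀=1/3=0.3333
P(X=j) = C(n,j)·p₀^j·(1−p₀)^(n−j); p = Σ P(X=j) over j with P(X=j) ≤ P(X=4)
p-value (two-sided) = 0.60169
At α=0.05: p ≥ α → fail to reject H₀

reject H₀: no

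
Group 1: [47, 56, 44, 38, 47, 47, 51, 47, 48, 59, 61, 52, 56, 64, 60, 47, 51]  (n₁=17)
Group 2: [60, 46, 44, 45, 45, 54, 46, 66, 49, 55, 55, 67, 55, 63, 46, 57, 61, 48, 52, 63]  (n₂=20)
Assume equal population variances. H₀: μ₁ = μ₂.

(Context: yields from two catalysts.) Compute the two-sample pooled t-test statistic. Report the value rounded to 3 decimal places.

x̄₁=51.471, s₁=6.929, n₁=17
x̄₂=53.850, s₂=7.576, n₂=20
s_p² = [16·6.929² + 19·7.576²]/35 = 53.1082
SE = √(s_p²·(1/17+1/20)) = 2.4040
t = (51.471−53.850)/2.4040 = -0.9898
df = 35

test statistic = -0.990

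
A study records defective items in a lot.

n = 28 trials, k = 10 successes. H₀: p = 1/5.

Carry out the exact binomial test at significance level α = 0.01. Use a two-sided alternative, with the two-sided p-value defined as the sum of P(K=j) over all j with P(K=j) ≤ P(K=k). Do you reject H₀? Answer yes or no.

reject H₀: no

Exact binomial: n=28, k=10, p₀=1/5=0.2000
P(X=j) = C(n,j)·p₀^j·(1−p₀)^(n−j); p = Σ P(X=j) over j with P(X=j) ≤ P(X=10)
p-value (two-sided) = 0.05454
At α=0.01: p ≥ α → fail to reject H₀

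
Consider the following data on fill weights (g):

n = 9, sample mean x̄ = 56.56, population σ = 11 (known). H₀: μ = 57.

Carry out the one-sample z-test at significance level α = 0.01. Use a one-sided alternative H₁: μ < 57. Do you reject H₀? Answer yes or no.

reject H₀: no

SE = σ/√n = 11/√9 = 3.6667
z = (x̄−μ₀)/SE = (56.56−57)/3.6667 = -0.1200
p-value (one-sided, H₁ less) = 0.45224
At α=0.01: p ≥ α → fail to reject H₀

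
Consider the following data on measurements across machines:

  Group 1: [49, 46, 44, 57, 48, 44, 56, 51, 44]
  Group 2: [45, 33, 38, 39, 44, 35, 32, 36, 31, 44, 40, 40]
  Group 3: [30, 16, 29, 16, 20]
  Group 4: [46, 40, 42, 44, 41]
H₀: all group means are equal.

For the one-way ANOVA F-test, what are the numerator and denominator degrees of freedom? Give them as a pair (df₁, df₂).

k = 4 groups, N = 31 total
df = (k−1, N−k) = (4−1, 31−4) = (3, 27)

degrees of freedom = [3, 27]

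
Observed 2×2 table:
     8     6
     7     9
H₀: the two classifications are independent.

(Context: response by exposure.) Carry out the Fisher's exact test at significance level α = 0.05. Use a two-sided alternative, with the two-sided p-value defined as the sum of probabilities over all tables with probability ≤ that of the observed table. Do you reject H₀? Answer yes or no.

Margins: r₁=14, r₂=16, c₁=15, c₂=15, n=30
p_obs = C(14,8)·C(16,7)/C(30,15); sum pmf over tables with pmf ≤ p_obs
p-value (two-sided) = 0.71525
At α=0.05: p ≥ α → fail to reject H₀

reject H₀: no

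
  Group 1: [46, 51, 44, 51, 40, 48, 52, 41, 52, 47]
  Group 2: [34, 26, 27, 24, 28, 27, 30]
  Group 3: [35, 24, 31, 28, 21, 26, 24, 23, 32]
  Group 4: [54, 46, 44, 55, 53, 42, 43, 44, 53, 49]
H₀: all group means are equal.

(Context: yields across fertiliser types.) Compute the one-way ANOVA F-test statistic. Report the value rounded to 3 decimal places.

test statistic = 60.096

Group means [47.20, 28.00, 27.11, 48.30], grand mean 38.750
SSB = Σnᵢ(x̄ᵢ−x̄)² = 3654.161; SSW = ΣΣ(x−x̄ᵢ)² = 648.589
MSB = 3654.161/3 = 1218.0537; MSW = 648.589/32 = 20.2684
F = MSB/MSW = 60.0962
df = (3, 32)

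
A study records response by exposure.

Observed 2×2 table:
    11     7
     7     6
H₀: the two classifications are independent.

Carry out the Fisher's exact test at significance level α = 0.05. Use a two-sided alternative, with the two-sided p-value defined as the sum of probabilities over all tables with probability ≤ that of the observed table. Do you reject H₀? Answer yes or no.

reject H₀: no

Margins: r₁=18, r₂=13, c₁=18, c₂=13, n=31
p_obs = C(18,11)·C(13,7)/C(31,18); sum pmf over tables with pmf ≤ p_obs
p-value (two-sided) = 0.72695
At α=0.05: p ≥ α → fail to reject H₀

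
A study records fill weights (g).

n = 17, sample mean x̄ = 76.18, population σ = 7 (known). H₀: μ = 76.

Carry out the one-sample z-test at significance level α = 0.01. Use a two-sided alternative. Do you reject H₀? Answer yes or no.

reject H₀: no

SE = σ/√n = 7/√17 = 1.6977
z = (x̄−μ₀)/SE = (76.18−76)/1.6977 = 0.1060
p-value (two-sided) = 0.91556
At α=0.01: p ≥ α → fail to reject H₀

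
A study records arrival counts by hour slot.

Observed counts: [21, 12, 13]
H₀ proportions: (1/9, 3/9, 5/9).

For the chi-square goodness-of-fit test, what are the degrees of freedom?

degrees of freedom = 2

df = k − 1 = 3 − 1 = 2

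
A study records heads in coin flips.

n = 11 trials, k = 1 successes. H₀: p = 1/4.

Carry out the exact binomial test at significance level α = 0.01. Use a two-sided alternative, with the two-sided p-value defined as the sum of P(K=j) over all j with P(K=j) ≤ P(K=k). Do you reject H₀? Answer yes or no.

Exact binomial: n=11, k=1, p₀=1/4=0.2500
P(X=j) = C(n,j)·p₀^j·(1−p₀)^(n−j); p = Σ P(X=j) over j with P(X=j) ≤ P(X=1)
p-value (two-sided) = 0.31172
At α=0.01: p ≥ α → fail to reject H₀

reject H₀: no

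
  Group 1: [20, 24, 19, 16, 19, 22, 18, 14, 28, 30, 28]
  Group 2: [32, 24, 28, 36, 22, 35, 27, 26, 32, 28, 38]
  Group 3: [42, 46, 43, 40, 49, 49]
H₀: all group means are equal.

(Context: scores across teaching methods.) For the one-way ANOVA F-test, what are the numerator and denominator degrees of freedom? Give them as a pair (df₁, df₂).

k = 3 groups, N = 28 total
df = (k−1, N−k) = (3−1, 28−3) = (2, 25)

degrees of freedom = [2, 25]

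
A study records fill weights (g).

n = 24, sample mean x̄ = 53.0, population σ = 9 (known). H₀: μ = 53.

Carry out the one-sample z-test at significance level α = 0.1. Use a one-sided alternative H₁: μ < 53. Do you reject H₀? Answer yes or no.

reject H₀: no

SE = σ/√n = 9/√24 = 1.8371
z = (x̄−μ₀)/SE = (53.0−53)/1.8371 = 0.0000
p-value (one-sided, H₁ less) = 0.50000
At α=0.1: p ≥ α → fail to reject H₀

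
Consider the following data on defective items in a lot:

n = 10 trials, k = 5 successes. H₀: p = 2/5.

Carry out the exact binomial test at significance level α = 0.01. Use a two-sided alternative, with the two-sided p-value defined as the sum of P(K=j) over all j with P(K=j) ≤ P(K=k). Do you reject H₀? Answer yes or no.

reject H₀: no

Exact binomial: n=10, k=5, p₀=2/5=0.4000
P(X=j) = C(n,j)·p₀^j·(1−p₀)^(n−j); p = Σ P(X=j) over j with P(X=j) ≤ P(X=5)
p-value (two-sided) = 0.53419
At α=0.01: p ≥ α → fail to reject H₀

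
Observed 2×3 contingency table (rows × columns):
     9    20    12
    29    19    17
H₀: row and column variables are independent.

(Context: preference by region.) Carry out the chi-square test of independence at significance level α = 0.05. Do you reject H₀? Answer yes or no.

Row totals [41, 65], col totals [38, 39, 29], n=106
χ² = (9−14.70)²/14.70 + (20−15.08)²/15.08 + (12−11.22)²/11.22 + (29−23.30)²/23.30 + (19−23.92)²/23.92 + (17−17.78)²/17.78 = 6.3032
df = 2
p-value (upper-tail) = 0.04278
At α=0.05: p < α → reject H₀

reject H₀: yes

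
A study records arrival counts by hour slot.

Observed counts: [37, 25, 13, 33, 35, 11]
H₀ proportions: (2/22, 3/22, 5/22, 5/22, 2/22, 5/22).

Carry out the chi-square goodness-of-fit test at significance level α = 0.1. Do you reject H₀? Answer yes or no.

reject H₀: yes

n = 154; E_i = n·p_i = [14.00, 21.00, 35.00, 35.00, 14.00, 35.00]
χ² = (37−14.00)²/14.00 + (25−21.00)²/21.00 + (13−35.00)²/35.00 + (33−35.00)²/35.00 + (35−14.00)²/14.00 + (11−35.00)²/35.00 = 100.4476
df = 5
p-value (upper-tail) = 0.00000
At α=0.1: p < α → reject H₀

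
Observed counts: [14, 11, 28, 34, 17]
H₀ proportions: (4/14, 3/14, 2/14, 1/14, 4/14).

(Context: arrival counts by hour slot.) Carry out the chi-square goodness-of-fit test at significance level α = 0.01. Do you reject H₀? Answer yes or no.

n = 104; E_i = n·p_i = [29.71, 22.29, 14.86, 7.43, 29.71]
χ² = (14−29.71)²/29.71 + (11−22.29)²/22.29 + (28−14.86)²/14.86 + (34−7.43)²/7.43 + (17−29.71)²/29.71 = 126.1362
df = 4
p-value (upper-tail) = 0.00000
At α=0.01: p < α → reject H₀

reject H₀: yes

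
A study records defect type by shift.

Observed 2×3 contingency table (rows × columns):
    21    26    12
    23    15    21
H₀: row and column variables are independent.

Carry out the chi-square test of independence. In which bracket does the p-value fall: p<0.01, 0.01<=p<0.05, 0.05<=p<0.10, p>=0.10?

p-value bracket: 0.05<=p<0.10

Row totals [59, 59], col totals [44, 41, 33], n=118
χ² = (21−22.00)²/22.00 + (26−20.50)²/20.50 + (12−16.50)²/16.50 + (23−22.00)²/22.00 + (15−20.50)²/20.50 + (21−16.50)²/16.50 = 5.4967
df = 2
p-value (upper-tail) = 0.06403
→ bracket: 0.05<=p<0.10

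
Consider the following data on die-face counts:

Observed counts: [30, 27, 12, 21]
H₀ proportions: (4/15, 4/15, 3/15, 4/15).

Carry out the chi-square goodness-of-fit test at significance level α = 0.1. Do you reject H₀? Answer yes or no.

reject H₀: no

n = 90; E_i = n·p_i = [24.00, 24.00, 18.00, 24.00]
χ² = (30−24.00)²/24.00 + (27−24.00)²/24.00 + (12−18.00)²/18.00 + (21−24.00)²/24.00 = 4.2500
df = 3
p-value (upper-tail) = 0.23570
At α=0.1: p ≥ α → fail to reject H₀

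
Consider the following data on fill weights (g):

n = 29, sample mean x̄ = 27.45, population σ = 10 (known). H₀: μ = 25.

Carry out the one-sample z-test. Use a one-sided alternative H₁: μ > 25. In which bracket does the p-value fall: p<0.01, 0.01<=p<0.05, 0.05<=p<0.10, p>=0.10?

p-value bracket: 0.05<=p<0.10

SE = σ/√n = 10/√29 = 1.8570
z = (x̄−μ₀)/SE = (27.45−25)/1.8570 = 1.3194
p-value (one-sided, H₁ greater) = 0.09352
→ bracket: 0.05<=p<0.10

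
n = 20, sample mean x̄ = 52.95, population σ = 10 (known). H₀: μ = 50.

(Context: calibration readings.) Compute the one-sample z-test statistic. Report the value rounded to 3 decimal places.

test statistic = 1.319

SE = σ/√n = 10/√20 = 2.2361
z = (x̄−μ₀)/SE = (52.95−50)/2.2361 = 1.3193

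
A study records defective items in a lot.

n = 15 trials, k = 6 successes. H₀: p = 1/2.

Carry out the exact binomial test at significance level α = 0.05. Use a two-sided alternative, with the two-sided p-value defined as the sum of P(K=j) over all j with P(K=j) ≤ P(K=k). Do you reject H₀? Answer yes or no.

Exact binomial: n=15, k=6, p₀=1/2=0.5000
P(X=j) = C(n,j)·p₀^j·(1−p₀)^(n−j); p = Σ P(X=j) over j with P(X=j) ≤ P(X=6)
p-value (two-sided) = 0.60724
At α=0.05: p ≥ α → fail to reject H₀

reject H₀: no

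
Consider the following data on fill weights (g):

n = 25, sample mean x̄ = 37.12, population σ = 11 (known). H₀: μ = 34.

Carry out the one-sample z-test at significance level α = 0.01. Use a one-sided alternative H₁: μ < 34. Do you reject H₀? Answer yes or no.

SE = σ/√n = 11/√25 = 2.2000
z = (x̄−μ₀)/SE = (37.12−34)/2.2000 = 1.4182
p-value (one-sided, H₁ less) = 0.92193
At α=0.01: p ≥ α → fail to reject H₀

reject H₀: no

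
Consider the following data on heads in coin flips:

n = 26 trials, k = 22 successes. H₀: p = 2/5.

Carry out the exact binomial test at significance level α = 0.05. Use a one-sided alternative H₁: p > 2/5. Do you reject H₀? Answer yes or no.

reject H₀: yes

Exact binomial: n=26, k=22, p₀=2/5=0.4000
P(X≥22) from Σ C(n,i)·p₀^i·(1−p₀)^(n−i)
p-value (one-sided, H₁ greater) = 0.00000
At α=0.05: p < α → reject H₀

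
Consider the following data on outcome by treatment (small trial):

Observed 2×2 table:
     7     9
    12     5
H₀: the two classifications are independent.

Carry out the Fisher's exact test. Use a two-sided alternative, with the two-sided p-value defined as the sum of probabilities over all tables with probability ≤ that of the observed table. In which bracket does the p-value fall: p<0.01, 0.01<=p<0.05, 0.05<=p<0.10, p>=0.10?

p-value bracket: p>=0.10

Margins: r₁=16, r₂=17, c₁=19, c₂=14, n=33
p_obs = C(16,7)·C(17,12)/C(33,19); sum pmf over tables with pmf ≤ p_obs
p-value (two-sided) = 0.16632
→ bracket: p>=0.10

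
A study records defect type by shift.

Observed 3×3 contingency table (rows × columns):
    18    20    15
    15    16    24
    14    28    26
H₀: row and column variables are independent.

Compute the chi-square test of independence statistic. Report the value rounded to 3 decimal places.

test statistic = 5.035

Row totals [53, 55, 68], col totals [47, 64, 65], n=176
χ² = (18−14.15)²/14.15 + (20−19.27)²/19.27 + (15−19.57)²/19.57 + (15−14.69)²/14.69 + (16−20.00)²/20.00 + (24−20.31)²/20.31 + (14−18.16)²/18.16 + (28−24.73)²/24.73 + (26−25.11)²/25.11 = 5.0347
df = 4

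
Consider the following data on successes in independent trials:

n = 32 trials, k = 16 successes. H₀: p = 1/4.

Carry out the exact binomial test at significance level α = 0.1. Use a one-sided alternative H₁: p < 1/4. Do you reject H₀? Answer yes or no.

reject H₀: no

Exact binomial: n=32, k=16, p₀=1/4=0.2500
P(X≤16) from Σ C(n,i)·p₀^i·(1−p₀)^(n−i)
p-value (one-sided, H₁ less) = 0.99940
At α=0.1: p ≥ α → fail to reject H₀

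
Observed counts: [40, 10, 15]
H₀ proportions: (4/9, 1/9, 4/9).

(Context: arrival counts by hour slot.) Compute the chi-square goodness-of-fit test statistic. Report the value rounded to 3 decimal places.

test statistic = 12.019

n = 65; E_i = n·p_i = [28.89, 7.22, 28.89]
χ² = (40−28.89)²/28.89 + (10−7.22)²/7.22 + (15−28.89)²/28.89 = 12.0192
df = 2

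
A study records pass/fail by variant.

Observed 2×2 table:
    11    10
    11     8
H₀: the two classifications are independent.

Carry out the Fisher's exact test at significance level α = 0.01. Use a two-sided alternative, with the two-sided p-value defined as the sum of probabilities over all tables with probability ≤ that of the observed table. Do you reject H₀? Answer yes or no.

reject H₀: no

Margins: r₁=21, r₂=19, c₁=22, c₂=18, n=40
p_obs = C(21,11)·C(19,11)/C(40,22); sum pmf over tables with pmf ≤ p_obs
p-value (two-sided) = 0.76052
At α=0.01: p ≥ α → fail to reject H₀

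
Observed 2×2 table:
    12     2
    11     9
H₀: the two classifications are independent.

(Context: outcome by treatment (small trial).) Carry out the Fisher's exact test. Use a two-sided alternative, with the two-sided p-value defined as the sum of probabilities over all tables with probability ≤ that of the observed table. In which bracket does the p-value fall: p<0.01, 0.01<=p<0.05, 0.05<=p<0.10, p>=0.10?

p-value bracket: 0.05<=p<0.10

Margins: r₁=14, r₂=20, c₁=23, c₂=11, n=34
p_obs = C(14,12)·C(20,11)/C(34,23); sum pmf over tables with pmf ≤ p_obs
p-value (two-sided) = 0.07642
→ bracket: 0.05<=p<0.10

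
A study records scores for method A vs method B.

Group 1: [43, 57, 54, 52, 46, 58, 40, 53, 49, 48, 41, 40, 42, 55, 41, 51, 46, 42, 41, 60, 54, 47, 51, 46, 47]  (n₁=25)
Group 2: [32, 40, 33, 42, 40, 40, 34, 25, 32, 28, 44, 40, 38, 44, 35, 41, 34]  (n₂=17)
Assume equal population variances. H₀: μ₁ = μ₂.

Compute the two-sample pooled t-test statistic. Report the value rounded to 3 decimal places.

test statistic = 6.273

x̄₁=48.160, s₁=6.094, n₁=25
x̄₂=36.588, s₂=5.512, n₂=17
s_p² = [24·6.094² + 16·5.512²]/40 = 34.4369
SE = √(s_p²·(1/25+1/17)) = 1.8448
t = (48.160−36.588)/1.8448 = 6.2727
df = 40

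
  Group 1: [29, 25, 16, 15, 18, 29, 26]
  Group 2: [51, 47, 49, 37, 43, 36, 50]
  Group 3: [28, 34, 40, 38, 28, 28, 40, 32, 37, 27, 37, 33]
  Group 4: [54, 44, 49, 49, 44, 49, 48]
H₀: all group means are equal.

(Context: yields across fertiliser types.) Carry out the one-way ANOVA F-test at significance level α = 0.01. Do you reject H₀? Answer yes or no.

reject H₀: yes

Group means [22.57, 44.71, 33.50, 48.14], grand mean 36.667
SSB = Σnᵢ(x̄ᵢ−x̄)² = 2886.333; SSW = ΣΣ(x−x̄ᵢ)² = 787.000
MSB = 2886.333/3 = 962.1111; MSW = 787.000/29 = 27.1379
F = MSB/MSW = 35.4526
df = (3, 29)
p-value (upper-tail) = 0.00000
At α=0.01: p < α → reject H₀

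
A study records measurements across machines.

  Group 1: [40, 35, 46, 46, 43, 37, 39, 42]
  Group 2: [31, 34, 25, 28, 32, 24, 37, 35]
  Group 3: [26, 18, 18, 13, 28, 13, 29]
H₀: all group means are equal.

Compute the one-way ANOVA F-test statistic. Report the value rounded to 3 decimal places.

Group means [41.00, 30.75, 20.71], grand mean 31.261
SSB = Σnᵢ(x̄ᵢ−x̄)² = 1539.506; SSW = ΣΣ(x−x̄ᵢ)² = 550.929
MSB = 1539.506/2 = 769.7531; MSW = 550.929/20 = 27.5464
F = MSB/MSW = 27.9438
df = (2, 20)

test statistic = 27.944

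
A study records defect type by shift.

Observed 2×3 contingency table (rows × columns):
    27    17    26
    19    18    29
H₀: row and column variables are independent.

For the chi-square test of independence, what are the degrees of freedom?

degrees of freedom = 2

df = (r−1)(c−1) = (2−1)·(3−1) = 2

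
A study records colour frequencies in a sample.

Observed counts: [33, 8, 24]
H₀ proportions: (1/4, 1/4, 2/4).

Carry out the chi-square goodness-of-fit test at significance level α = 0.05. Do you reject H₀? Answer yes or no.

reject H₀: yes

n = 65; E_i = n·p_i = [16.25, 16.25, 32.50]
χ² = (33−16.25)²/16.25 + (8−16.25)²/16.25 + (24−32.50)²/32.50 = 23.6769
df = 2
p-value (upper-tail) = 0.00001
At α=0.05: p < α → reject H₀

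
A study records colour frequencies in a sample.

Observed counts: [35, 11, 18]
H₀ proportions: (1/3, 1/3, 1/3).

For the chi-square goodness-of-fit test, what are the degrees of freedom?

df = k − 1 = 3 − 1 = 2

degrees of freedom = 2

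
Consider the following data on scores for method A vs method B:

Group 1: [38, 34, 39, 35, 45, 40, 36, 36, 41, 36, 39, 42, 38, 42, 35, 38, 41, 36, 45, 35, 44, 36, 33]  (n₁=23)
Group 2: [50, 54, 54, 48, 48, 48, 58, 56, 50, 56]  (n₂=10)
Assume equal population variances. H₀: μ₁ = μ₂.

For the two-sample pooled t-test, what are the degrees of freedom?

df = n₁ + n₂ − 2 = 23 + 10 − 2 = 31

degrees of freedom = 31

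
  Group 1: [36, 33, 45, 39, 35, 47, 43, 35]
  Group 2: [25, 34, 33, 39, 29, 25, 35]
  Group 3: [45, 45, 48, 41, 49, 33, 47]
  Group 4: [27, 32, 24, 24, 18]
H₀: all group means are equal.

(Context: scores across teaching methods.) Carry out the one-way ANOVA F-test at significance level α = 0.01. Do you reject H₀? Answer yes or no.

Group means [39.12, 31.43, 44.00, 25.00], grand mean 35.778
SSB = Σnᵢ(x̄ᵢ−x̄)² = 1276.077; SSW = ΣΣ(x−x̄ᵢ)² = 646.589
MSB = 1276.077/3 = 425.3591; MSW = 646.589/23 = 28.1126
F = MSB/MSW = 15.1306
df = (3, 23)
p-value (upper-tail) = 0.00001
At α=0.01: p < α → reject H₀

reject H₀: yes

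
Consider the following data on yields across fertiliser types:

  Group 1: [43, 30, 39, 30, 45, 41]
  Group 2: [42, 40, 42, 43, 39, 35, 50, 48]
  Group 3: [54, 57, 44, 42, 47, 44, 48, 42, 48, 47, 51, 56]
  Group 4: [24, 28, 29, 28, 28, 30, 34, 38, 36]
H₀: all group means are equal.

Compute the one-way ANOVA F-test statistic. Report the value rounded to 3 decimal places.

test statistic = 21.038

Group means [38.00, 42.38, 48.33, 30.56], grand mean 40.629
SSB = Σnᵢ(x̄ᵢ−x̄)² = 1691.408; SSW = ΣΣ(x−x̄ᵢ)² = 830.764
MSB = 1691.408/3 = 563.8025; MSW = 830.764/31 = 26.7988
F = MSB/MSW = 21.0383
df = (3, 31)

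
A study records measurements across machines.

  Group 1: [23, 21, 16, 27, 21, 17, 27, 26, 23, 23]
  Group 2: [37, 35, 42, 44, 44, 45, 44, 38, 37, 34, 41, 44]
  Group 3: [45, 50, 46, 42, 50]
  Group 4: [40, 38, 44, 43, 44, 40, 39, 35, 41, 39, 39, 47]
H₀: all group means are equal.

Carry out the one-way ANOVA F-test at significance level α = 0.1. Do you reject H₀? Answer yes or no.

Group means [22.40, 40.42, 46.60, 40.75], grand mean 36.692
SSB = Σnᵢ(x̄ᵢ−x̄)² = 2897.541; SSW = ΣΣ(x−x̄ᵢ)² = 468.767
MSB = 2897.541/3 = 965.8470; MSW = 468.767/35 = 13.3933
F = MSB/MSW = 72.1140
df = (3, 35)
p-value (upper-tail) = 0.00000
At α=0.1: p < α → reject H₀

reject H₀: yes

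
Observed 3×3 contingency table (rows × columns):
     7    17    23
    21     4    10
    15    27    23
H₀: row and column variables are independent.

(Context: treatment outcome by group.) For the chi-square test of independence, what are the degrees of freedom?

df = (r−1)(c−1) = (3−1)·(3−1) = 4

degrees of freedom = 4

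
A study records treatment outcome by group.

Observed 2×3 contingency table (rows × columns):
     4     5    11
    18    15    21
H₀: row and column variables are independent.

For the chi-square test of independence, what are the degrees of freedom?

degrees of freedom = 2

df = (r−1)(c−1) = (2−1)·(3−1) = 2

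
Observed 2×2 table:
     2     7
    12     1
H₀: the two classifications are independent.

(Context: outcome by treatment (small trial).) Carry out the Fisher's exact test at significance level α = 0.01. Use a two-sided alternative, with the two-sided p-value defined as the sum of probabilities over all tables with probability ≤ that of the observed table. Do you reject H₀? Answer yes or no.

Margins: r₁=9, r₂=13, c₁=14, c₂=8, n=22
p_obs = C(9,2)·C(13,12)/C(22,14); sum pmf over tables with pmf ≤ p_obs
p-value (two-sided) = 0.00149
At α=0.01: p < α → reject H₀

reject H₀: yes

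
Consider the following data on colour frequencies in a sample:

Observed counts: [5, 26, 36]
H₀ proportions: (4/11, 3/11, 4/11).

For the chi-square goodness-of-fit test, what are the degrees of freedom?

degrees of freedom = 2

df = k − 1 = 3 − 1 = 2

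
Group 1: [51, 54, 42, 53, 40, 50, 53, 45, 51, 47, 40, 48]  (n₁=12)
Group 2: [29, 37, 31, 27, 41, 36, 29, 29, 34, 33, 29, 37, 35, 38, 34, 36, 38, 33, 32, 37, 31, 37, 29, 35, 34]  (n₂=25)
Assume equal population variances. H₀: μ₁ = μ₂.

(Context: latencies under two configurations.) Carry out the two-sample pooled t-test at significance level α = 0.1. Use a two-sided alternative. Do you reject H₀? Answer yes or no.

x̄₁=47.833, s₁=5.060, n₁=12
x̄₂=33.640, s₂=3.662, n₂=25
s_p² = [11·5.060² + 24·3.662²]/35 = 17.2408
SE = √(s_p²·(1/12+1/25)) = 1.4582
t = (47.833−33.640)/1.4582 = 9.7334
df = 35
p-value (two-sided) = 0.00000
At α=0.1: p < α → reject H₀

reject H₀: yes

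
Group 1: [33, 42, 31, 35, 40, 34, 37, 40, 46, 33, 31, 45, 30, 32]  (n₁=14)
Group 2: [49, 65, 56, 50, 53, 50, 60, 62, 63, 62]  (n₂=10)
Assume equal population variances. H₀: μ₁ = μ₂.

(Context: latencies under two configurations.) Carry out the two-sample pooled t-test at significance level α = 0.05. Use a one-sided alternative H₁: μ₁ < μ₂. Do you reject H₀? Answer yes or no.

x̄₁=36.357, s₁=5.358, n₁=14
x̄₂=57.000, s₂=6.128, n₂=10
s_p² = [13·5.358² + 9·6.128²]/22 = 32.3279
SE = √(s_p²·(1/14+1/10)) = 2.3541
t = (36.357−57.000)/2.3541 = -8.7688
df = 22
p-value (one-sided, H₁ less) = 0.00000
At α=0.05: p < α → reject H₀

reject H₀: yes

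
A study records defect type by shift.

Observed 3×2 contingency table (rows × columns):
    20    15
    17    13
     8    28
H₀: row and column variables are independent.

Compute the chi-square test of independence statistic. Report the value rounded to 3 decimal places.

Row totals [35, 30, 36], col totals [45, 56], n=101
χ² = (20−15.59)²/15.59 + (15−19.41)²/19.41 + (17−13.37)²/13.37 + (13−16.63)²/16.63 + (8−16.04)²/16.04 + (28−19.96)²/19.96 = 11.2947
df = 2

test statistic = 11.295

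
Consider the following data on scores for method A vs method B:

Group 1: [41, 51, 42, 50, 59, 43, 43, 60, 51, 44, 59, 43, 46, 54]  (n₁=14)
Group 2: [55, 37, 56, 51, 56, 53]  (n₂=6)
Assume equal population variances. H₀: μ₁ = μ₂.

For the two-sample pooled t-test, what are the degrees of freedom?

df = n₁ + n₂ − 2 = 14 + 6 − 2 = 18

degrees of freedom = 18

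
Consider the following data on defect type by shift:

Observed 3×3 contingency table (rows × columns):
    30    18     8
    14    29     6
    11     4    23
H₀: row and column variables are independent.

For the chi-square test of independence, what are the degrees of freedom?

degrees of freedom = 4

df = (r−1)(c−1) = (3−1)·(3−1) = 4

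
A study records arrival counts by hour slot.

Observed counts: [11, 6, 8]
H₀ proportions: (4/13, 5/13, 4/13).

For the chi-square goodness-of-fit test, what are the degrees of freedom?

df = k − 1 = 3 − 1 = 2

degrees of freedom = 2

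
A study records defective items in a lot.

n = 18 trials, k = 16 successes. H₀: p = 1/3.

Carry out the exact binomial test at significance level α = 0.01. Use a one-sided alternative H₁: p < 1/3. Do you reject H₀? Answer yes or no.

reject H₀: no

Exact binomial: n=18, k=16, p₀=1/3=0.3333
P(X≤16) from Σ C(n,i)·p₀^i·(1−p₀)^(n−i)
p-value (one-sided, H₁ less) = 1.00000
At α=0.01: p ≥ α → fail to reject H₀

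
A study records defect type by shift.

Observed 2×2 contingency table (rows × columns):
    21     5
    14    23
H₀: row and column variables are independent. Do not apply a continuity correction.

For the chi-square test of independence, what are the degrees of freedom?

df = (r−1)(c−1) = (2−1)·(2−1) = 1

degrees of freedom = 1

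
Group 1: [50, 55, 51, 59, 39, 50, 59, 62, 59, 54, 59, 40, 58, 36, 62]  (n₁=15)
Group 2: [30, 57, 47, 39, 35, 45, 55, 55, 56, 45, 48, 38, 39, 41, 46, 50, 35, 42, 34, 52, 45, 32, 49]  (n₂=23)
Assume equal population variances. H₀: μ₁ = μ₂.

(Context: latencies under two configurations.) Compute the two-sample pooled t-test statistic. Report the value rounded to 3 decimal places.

test statistic = 3.208

x̄₁=52.867, s₁=8.501, n₁=15
x̄₂=44.130, s₂=8.013, n₂=23
s_p² = [14·8.501² + 22·8.013²]/36 = 67.3428
SE = √(s_p²·(1/15+1/23)) = 2.7235
t = (52.867−44.130)/2.7235 = 3.2077
df = 36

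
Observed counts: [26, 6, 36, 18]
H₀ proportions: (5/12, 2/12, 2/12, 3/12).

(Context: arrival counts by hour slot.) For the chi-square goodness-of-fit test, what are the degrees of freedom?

df = k − 1 = 4 − 1 = 3

degrees of freedom = 3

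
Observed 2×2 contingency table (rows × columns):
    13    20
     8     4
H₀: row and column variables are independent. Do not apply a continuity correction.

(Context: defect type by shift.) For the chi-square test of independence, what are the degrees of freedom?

df = (r−1)(c−1) = (2−1)·(2−1) = 1

degrees of freedom = 1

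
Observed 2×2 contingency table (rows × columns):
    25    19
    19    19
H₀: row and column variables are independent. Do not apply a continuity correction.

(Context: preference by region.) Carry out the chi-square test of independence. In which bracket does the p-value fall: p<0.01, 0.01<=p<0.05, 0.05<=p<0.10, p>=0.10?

p-value bracket: p>=0.10

Row totals [44, 38], col totals [44, 38], n=82
χ² = (25−23.61)²/23.61 + (19−20.39)²/20.39 + (19−20.39)²/20.39 + (19−17.61)²/17.61 = 0.3812
df = 1
p-value (upper-tail) = 0.53696
→ bracket: p>=0.10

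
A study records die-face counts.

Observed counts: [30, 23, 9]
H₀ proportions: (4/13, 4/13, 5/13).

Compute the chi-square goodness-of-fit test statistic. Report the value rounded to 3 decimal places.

n = 62; E_i = n·p_i = [19.08, 19.08, 23.85]
χ² = (30−19.08)²/19.08 + (23−19.08)²/19.08 + (9−23.85)²/23.85 = 16.3040
df = 2

test statistic = 16.304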